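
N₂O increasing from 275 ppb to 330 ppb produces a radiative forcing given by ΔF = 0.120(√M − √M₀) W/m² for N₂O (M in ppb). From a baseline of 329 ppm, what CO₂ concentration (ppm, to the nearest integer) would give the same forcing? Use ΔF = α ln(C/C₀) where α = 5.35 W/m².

N₂O forcing: 0.120 × (√330 − √275) = 0.120 × (18.1659 − 16.5831) = 0.120 × 1.5828 = 0.18994 W/m².
Set 5.35 ln(C/329) = 0.18994: ln(C/329) = 0.18994/5.35 = 0.03550, so C = 329 × e^0.03550 = 329 × 1.03614 = 340.89 ppm.

C ≈ 341 ppm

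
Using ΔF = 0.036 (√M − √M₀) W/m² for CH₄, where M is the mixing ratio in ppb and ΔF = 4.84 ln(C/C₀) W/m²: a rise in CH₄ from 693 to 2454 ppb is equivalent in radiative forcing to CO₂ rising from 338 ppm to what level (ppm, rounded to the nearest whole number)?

CH₄ forcing: 0.036 × (√2454 − √693) = 0.036 × (49.5379 − 26.3249) = 0.036 × 23.2130 = 0.83567 W/m².
Set 4.84 ln(C/338) = 0.83567: ln(C/338) = 0.83567/4.84 = 0.17266, so C = 338 × e^0.17266 = 338 × 1.18846 = 401.70 ppm.

C ≈ 402 ppm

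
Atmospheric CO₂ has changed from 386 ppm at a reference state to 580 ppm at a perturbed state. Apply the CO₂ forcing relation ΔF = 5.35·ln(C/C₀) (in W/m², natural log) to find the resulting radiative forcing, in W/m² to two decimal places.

CO₂: 5.35 × ln(580/386) = 5.35 × ln(1.50259) = 5.35 × 0.40719 = 2.1785 W/m².

ΔF = 2.18 W/m²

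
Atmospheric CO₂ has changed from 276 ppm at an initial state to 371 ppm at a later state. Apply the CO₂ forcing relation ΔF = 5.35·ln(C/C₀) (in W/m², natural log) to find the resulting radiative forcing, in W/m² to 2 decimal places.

CO₂ absorption bands are partially saturated, so forcing scales with the logarithm of the concentration ratio.
CO₂: 5.35 × ln(371/276) = 5.35 × ln(1.34420) = 5.35 × 0.29580 = 1.5825 W/m².

ΔF = 1.58 W/m²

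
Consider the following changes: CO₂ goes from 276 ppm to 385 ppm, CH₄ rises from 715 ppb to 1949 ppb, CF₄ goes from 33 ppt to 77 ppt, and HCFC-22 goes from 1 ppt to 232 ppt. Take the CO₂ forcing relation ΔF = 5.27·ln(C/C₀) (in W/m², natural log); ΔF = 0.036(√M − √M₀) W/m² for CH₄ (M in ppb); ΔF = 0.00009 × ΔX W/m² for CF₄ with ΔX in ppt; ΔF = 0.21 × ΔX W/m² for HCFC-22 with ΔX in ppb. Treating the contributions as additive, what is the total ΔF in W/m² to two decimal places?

ΔF = 2.43 W/m²

CO₂: 5.27 × ln(385/276) = 5.27 × ln(1.39493) = 5.27 × 0.33284 = 1.7541 W/m².
CH₄: 0.036 × (√1949 − √715) = 0.036 × (44.1475 − 26.7395) = 0.036 × 17.4080 = 0.6267 W/m².
CF₄: ΔF = 0.00009 × (77 − 33) = 0.00009 × 44 = 0.0040 W/m².
HCFC-22: Δ = 232 − 1 = 231 ppt = 0.231 ppb; ΔF = 0.21 × 0.231 = 0.0485 W/m².
Total ΔF = 1.7541 + 0.6267 + 0.0040 + 0.0485 = 2.4333 W/m².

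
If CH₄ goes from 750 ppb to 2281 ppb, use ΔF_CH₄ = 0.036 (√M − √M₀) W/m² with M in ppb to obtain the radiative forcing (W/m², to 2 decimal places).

CH₄: 0.036 × (√2281 − √750) = 0.036 × (47.7598 − 27.3861) = 0.036 × 20.3737 = 0.7335 W/m².

ΔF = 0.73 W/m²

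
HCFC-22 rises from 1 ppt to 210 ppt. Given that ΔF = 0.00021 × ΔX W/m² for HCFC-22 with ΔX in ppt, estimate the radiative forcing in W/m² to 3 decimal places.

ΔF = 0.044 W/m²

HCFC-22: ΔF = 0.00021 × (210 − 1) = 0.00021 × 209 = 0.0439 W/m².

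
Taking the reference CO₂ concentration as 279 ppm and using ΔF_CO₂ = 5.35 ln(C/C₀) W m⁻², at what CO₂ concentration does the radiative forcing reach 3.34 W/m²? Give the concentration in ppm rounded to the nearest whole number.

Set 5.35 ln(C/279) = 3.34, so ln(C/279) = 3.34/5.35 = 0.62430.
Then C/279 = e^0.62430 = 1.86694, giving C = 279 × 1.86694 = 520.88 ppm.

C ≈ 521 ppm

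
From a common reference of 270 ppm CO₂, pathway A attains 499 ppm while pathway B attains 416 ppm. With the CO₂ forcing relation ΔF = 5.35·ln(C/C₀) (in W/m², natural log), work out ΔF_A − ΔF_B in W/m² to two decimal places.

ΔF_A − ΔF_B = 0.97 W/m²

ΔF_A = 5.35 ln(499/270) = 5.35 × 0.61418 = 3.2859 W/m².
ΔF_B = 5.35 ln(416/270) = 5.35 × 0.43226 = 2.3126 W/m².
Difference: 3.2859 − 2.3126 = 0.9733 W/m².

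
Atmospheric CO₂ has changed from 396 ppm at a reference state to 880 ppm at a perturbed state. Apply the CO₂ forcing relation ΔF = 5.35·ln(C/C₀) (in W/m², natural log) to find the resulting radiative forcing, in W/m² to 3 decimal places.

ΔF = 4.272 W/m²

CO₂: 5.35 × ln(880/396) = 5.35 × ln(2.22222) = 5.35 × 0.79851 = 4.2720 W/m².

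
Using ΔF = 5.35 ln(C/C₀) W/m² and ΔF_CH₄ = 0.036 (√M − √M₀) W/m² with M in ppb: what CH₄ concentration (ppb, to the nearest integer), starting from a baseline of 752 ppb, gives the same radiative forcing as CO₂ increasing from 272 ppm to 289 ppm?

M ≈ 1327 ppb

CO₂ forcing: 5.35 × ln(289/272) = 5.35 × 0.060625 = 0.32434 W/m².
Set 0.036(√M − √752) = 0.32434: √M = 0.32434/0.036 + √752 = 9.0094 + 27.4226 = 36.4320.
M = (36.4320)² = 1327.29 ppb.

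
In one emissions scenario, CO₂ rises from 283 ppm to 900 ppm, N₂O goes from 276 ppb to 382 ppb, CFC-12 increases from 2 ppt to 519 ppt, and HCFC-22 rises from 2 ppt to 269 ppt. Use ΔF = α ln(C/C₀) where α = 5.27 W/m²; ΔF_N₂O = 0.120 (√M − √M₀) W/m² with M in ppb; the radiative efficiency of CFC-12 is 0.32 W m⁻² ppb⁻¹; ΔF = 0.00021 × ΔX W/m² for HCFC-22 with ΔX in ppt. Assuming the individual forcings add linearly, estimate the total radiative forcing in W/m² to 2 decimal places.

CO₂: 5.27 × ln(900/283) = 5.27 × ln(3.18021) = 5.27 × 1.15695 = 6.0971 W/m².
N₂O: 0.120 × (√382 − √276) = 0.120 × (19.5448 − 16.6132) = 0.120 × 2.9316 = 0.3518 W/m².
CFC-12: Δ = 519 − 2 = 517 ppt = 0.517 ppb; ΔF = 0.32 × 0.517 = 0.1654 W/m².
HCFC-22: ΔF = 0.00021 × (269 − 2) = 0.00021 × 267 = 0.0561 W/m².
Total ΔF = 6.0971 + 0.3518 + 0.1654 + 0.0561 = 6.6704 W/m².

ΔF = 6.67 W/m²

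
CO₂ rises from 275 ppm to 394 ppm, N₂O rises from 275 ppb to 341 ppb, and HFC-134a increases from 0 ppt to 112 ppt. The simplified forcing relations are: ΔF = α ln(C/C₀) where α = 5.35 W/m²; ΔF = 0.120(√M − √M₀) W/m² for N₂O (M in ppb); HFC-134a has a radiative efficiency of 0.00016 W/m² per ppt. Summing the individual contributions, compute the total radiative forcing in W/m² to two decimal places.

ΔF = 2.17 W/m²

CO₂: 5.35 × ln(394/275) = 5.35 × ln(1.43273) = 5.35 × 0.35958 = 1.9238 W/m².
N₂O: 0.120 × (√341 − √275) = 0.120 × (18.4662 − 16.5831) = 0.120 × 1.8831 = 0.2260 W/m².
HFC-134a: ΔF = 0.00016 × (112 − 0) = 0.00016 × 112 = 0.0179 W/m².
Total ΔF = 1.9238 + 0.2260 + 0.0179 = 2.1677 W/m².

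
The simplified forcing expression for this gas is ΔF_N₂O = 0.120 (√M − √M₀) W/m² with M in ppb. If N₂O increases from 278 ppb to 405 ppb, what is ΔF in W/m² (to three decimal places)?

N₂O: 0.120 × (√405 − √278) = 0.120 × (20.1246 − 16.6733) = 0.120 × 3.4513 = 0.4142 W/m².

ΔF = 0.414 W/m²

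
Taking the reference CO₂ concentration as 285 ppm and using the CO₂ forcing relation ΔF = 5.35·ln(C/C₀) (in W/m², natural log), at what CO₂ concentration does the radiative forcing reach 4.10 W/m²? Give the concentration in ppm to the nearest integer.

C ≈ 613 ppm

Set 5.35 ln(C/285) = 4.10, so ln(C/285) = 4.10/5.35 = 0.76636.
Then C/285 = e^0.76636 = 2.15192, giving C = 285 × 2.15192 = 613.30 ppm.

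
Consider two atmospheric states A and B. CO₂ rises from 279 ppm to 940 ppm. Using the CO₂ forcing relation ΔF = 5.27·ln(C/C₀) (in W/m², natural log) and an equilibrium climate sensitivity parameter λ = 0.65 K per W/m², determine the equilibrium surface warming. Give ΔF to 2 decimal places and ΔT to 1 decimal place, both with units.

ΔF = 6.40 W/m²; ΔT = 4.2 K

CO₂: 5.27 × ln(940/279) = 5.27 × ln(3.36918) = 5.27 × 1.21467 = 6.4013 W/m².
ΔT = λ ΔF = 0.65 × 6.40 = 4.1600 K.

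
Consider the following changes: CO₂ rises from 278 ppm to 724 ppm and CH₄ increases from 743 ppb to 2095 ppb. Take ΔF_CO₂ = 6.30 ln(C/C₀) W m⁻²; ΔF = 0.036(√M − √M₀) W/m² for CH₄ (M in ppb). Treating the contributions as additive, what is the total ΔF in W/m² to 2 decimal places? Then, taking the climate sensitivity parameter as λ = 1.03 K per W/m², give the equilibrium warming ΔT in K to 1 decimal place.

CO₂: 6.30 × ln(724/278) = 6.30 × ln(2.60432) = 6.30 × 0.95717 = 6.0302 W/m².
CH₄: 0.036 × (√2095 − √743) = 0.036 × (45.7712 − 27.2580) = 0.036 × 18.5132 = 0.6665 W/m².
Total ΔF = 6.0302 + 0.6665 = 6.6967 W/m².
ΔT = λ ΔF = 1.03 × 6.70 = 6.9010 K.

ΔF = 6.70 W/m²; ΔT = 6.9 K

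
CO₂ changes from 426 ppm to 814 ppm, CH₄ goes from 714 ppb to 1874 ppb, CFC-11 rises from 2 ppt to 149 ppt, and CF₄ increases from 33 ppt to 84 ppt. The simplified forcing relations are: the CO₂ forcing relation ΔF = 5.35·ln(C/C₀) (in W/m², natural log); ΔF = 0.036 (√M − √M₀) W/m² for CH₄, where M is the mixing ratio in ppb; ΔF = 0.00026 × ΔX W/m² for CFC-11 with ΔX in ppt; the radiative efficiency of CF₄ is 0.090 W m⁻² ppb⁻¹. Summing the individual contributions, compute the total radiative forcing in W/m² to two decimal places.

CO₂: 5.35 × ln(814/426) = 5.35 × ln(1.91080) = 5.35 × 0.64752 = 3.4642 W/m².
CH₄: 0.036 × (√1874 − √714) = 0.036 × (43.2897 − 26.7208) = 0.036 × 16.5689 = 0.5965 W/m².
CFC-11: ΔF = 0.00026 × (149 − 2) = 0.00026 × 147 = 0.0382 W/m².
CF₄: Δ = 84 − 33 = 51 ppt = 0.051 ppb; ΔF = 0.090 × 0.051 = 0.0046 W/m².
Total ΔF = 3.4642 + 0.5965 + 0.0382 + 0.0046 = 4.1035 W/m².

ΔF = 4.10 W/m²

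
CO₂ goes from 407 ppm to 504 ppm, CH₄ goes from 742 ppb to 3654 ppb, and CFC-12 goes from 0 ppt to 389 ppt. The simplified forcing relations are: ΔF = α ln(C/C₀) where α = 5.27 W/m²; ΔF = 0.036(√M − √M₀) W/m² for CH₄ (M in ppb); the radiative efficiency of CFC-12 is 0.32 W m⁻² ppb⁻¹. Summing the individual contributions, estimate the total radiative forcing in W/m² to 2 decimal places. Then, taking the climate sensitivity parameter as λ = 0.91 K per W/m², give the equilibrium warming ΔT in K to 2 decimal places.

ΔF = 2.45 W/m²; ΔT = 2.23 K

CO₂: 5.27 × ln(504/407) = 5.27 × ln(1.23833) = 5.27 × 0.21376 = 1.1265 W/m².
CH₄: 0.036 × (√3654 − √742) = 0.036 × (60.4483 − 27.2397) = 0.036 × 33.2086 = 1.1955 W/m².
CFC-12: Δ = 389 − 0 = 389 ppt = 0.389 ppb; ΔF = 0.32 × 0.389 = 0.1245 W/m².
Total ΔF = 1.1265 + 1.1955 + 0.1245 = 2.4465 W/m².
ΔT = λ ΔF = 0.91 × 2.45 = 2.2295 K.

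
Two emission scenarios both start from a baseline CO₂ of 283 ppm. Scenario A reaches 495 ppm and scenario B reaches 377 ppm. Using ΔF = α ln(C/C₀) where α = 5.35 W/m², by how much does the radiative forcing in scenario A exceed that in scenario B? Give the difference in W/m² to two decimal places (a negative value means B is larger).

ΔF_A = 5.35 ln(495/283) = 5.35 × 0.55911 = 2.9912 W/m².
ΔF_B = 5.35 ln(377/283) = 5.35 × 0.28680 = 1.5344 W/m².
Difference: 2.9912 − 1.5344 = 1.4568 W/m².

ΔF_A − ΔF_B = 1.46 W/m²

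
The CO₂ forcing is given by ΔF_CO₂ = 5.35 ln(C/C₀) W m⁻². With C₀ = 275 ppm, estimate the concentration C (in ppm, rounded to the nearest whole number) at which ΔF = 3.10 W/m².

C ≈ 491 ppm

Set 5.35 ln(C/275) = 3.10, so ln(C/275) = 3.10/5.35 = 0.57944.
Then C/275 = e^0.57944 = 1.78504, giving C = 275 × 1.78504 = 490.89 ppm.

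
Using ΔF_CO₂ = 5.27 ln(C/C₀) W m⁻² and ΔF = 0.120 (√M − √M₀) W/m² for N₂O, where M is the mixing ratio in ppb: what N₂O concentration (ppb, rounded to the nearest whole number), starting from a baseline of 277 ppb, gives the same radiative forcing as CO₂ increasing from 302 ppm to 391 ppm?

CO₂ forcing: 5.27 × ln(391/302) = 5.27 × 0.258281 = 1.36114 W/m².
Set 0.120(√M − √277) = 1.36114: √M = 1.36114/0.120 + √277 = 11.3428 + 16.6433 = 27.9861.
M = (27.9861)² = 783.22 ppb.

M ≈ 783 ppb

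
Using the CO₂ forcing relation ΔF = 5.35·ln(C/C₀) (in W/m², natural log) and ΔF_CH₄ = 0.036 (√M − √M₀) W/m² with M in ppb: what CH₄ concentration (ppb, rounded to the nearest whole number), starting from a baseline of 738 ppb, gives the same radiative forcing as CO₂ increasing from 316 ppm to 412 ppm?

CO₂ forcing: 5.35 × ln(412/316) = 5.35 × 0.265281 = 1.41925 W/m².
Set 0.036(√M − √738) = 1.41925: √M = 1.41925/0.036 + √738 = 39.4236 + 27.1662 = 66.5898.
M = (66.5898)² = 4434.20 ppb.

M ≈ 4434 ppb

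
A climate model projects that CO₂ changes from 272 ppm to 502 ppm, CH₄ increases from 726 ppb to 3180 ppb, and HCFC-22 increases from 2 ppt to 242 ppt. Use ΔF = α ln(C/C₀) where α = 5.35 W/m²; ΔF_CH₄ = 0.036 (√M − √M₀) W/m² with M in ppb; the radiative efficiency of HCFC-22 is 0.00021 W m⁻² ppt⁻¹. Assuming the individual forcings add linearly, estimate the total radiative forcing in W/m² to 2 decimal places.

CO₂: 5.35 × ln(502/272) = 5.35 × ln(1.84559) = 5.35 × 0.61280 = 3.2785 W/m².
CH₄: 0.036 × (√3180 − √726) = 0.036 × (56.3915 − 26.9444) = 0.036 × 29.4471 = 1.0601 W/m².
HCFC-22: ΔF = 0.00021 × (242 − 2) = 0.00021 × 240 = 0.0504 W/m².
Total ΔF = 3.2785 + 1.0601 + 0.0504 = 4.3890 W/m².

ΔF = 4.39 W/m²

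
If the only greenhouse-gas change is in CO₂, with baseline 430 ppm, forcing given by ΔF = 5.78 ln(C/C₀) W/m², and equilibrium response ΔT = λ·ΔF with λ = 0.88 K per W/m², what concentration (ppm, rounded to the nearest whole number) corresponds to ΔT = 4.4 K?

Required forcing: ΔF = ΔT/λ = 4.4/0.88 = 5.0000 W/m².
Then ln(C/430) = ΔF/5.78 = 5.0000/5.78 = 0.86505.
So C = 430 × e^0.86505 = 430 × 2.37512 = 1021.30 ppm.

C ≈ 1021 ppm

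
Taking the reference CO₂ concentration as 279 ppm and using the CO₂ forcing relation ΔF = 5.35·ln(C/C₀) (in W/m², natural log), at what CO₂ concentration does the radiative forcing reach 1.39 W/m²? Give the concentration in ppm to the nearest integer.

C ≈ 362 ppm

Set 5.35 ln(C/279) = 1.39, so ln(C/279) = 1.39/5.35 = 0.25981.
Then C/279 = e^0.25981 = 1.29668, giving C = 279 × 1.29668 = 361.77 ppm.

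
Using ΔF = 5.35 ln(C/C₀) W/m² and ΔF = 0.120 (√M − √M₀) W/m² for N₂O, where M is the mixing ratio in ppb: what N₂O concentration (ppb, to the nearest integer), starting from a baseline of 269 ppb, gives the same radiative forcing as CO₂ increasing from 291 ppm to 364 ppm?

CO₂ forcing: 5.35 × ln(364/291) = 5.35 × 0.223831 = 1.19750 W/m².
Set 0.120(√M − √269) = 1.19750: √M = 1.19750/0.120 + √269 = 9.9792 + 16.4012 = 26.3804.
M = (26.3804)² = 695.93 ppb.

M ≈ 696 ppb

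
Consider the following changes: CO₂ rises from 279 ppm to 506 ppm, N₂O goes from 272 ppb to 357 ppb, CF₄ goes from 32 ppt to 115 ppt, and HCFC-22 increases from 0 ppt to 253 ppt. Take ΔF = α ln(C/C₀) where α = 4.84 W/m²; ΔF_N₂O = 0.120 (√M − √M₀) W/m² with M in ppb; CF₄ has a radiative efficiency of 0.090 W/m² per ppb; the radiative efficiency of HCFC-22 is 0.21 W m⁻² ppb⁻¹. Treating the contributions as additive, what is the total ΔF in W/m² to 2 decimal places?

CO₂: 4.84 × ln(506/279) = 4.84 × ln(1.81362) = 4.84 × 0.59532 = 2.8813 W/m².
N₂O: 0.120 × (√357 − √272) = 0.120 × (18.8944 − 16.4924) = 0.120 × 2.4020 = 0.2882 W/m².
CF₄: Δ = 115 − 32 = 83 ppt = 0.083 ppb; ΔF = 0.090 × 0.083 = 0.0075 W/m².
HCFC-22: Δ = 253 − 0 = 253 ppt = 0.253 ppb; ΔF = 0.21 × 0.253 = 0.0531 W/m².
Total ΔF = 2.8813 + 0.2882 + 0.0075 + 0.0531 = 3.2301 W/m².

ΔF = 3.23 W/m²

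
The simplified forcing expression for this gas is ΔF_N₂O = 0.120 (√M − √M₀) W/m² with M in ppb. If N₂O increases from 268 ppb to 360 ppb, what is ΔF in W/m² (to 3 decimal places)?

N₂O: 0.120 × (√360 − √268) = 0.120 × (18.9737 − 16.3707) = 0.120 × 2.6030 = 0.3124 W/m².

ΔF = 0.312 W/m²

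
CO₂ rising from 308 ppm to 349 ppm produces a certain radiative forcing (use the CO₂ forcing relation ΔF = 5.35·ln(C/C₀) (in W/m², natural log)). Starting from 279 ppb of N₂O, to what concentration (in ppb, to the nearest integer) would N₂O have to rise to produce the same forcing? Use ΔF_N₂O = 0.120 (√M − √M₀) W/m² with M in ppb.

M ≈ 496 ppb

CO₂ forcing: 5.35 × ln(349/308) = 5.35 × 0.124972 = 0.66860 W/m².
Set 0.120(√M − √279) = 0.66860: √M = 0.66860/0.120 + √279 = 5.5717 + 16.7033 = 22.2750.
M = (22.2750)² = 496.18 ppb.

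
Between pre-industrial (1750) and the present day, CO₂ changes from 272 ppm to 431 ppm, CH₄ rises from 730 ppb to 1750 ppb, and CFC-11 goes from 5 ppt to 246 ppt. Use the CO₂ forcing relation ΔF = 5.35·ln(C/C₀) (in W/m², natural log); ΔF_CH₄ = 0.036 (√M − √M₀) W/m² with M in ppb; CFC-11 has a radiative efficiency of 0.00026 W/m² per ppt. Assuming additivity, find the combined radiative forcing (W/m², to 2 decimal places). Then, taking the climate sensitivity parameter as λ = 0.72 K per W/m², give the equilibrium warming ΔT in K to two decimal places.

CO₂: 5.35 × ln(431/272) = 5.35 × ln(1.58456) = 5.35 × 0.46031 = 2.4627 W/m².
CH₄: 0.036 × (√1750 − √730) = 0.036 × (41.8330 − 27.0185) = 0.036 × 14.8145 = 0.5333 W/m².
CFC-11: ΔF = 0.00026 × (246 − 5) = 0.00026 × 241 = 0.0627 W/m².
Total ΔF = 2.4627 + 0.5333 + 0.0627 = 3.0587 W/m².
ΔT = λ ΔF = 0.72 × 3.06 = 2.2032 K.

ΔF = 3.06 W/m²; ΔT = 2.20 K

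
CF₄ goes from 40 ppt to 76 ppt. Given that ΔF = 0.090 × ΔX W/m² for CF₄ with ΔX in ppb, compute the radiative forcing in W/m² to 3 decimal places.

CF₄: Δ = 76 − 40 = 36 ppt = 0.036 ppb; ΔF = 0.090 × 0.036 = 0.0032 W/m².

ΔF = 0.003 W/m²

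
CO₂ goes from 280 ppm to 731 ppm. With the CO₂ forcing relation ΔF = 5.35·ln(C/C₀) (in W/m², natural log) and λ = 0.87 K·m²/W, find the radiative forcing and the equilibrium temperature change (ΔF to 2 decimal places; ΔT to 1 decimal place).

ΔF = 5.13 W/m²; ΔT = 4.5 K

CO₂: 5.35 × ln(731/280) = 5.35 × ln(2.61071) = 5.35 × 0.95962 = 5.1340 W/m².
ΔT = λ ΔF = 0.87 × 5.13 = 4.4631 K.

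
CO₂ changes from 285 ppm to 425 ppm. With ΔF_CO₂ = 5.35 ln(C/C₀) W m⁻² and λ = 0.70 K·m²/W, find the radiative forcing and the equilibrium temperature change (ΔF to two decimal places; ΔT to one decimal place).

ΔF = 2.14 W/m²; ΔT = 1.5 K

CO₂: 5.35 × ln(425/285) = 5.35 × ln(1.49123) = 5.35 × 0.39960 = 2.1379 W/m².
ΔT = λ ΔF = 0.70 × 2.14 = 1.4980 K.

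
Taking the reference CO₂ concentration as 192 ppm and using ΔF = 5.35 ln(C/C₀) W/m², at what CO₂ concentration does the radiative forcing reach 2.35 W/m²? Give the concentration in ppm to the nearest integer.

C ≈ 298 ppm

Set 5.35 ln(C/192) = 2.35, so ln(C/192) = 2.35/5.35 = 0.43925.
Then C/192 = e^0.43925 = 1.55154, giving C = 192 × 1.55154 = 297.90 ppm.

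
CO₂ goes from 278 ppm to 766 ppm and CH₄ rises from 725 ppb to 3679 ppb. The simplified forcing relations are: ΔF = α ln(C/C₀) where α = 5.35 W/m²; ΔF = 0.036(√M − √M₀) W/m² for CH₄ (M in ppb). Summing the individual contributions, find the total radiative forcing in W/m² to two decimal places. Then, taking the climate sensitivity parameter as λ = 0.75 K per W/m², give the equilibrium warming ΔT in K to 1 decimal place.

ΔF = 6.64 W/m²; ΔT = 5.0 K

CO₂: 5.35 × ln(766/278) = 5.35 × ln(2.75540) = 5.35 × 1.01356 = 5.4225 W/m².
CH₄: 0.036 × (√3679 − √725) = 0.036 × (60.6548 − 26.9258) = 0.036 × 33.7290 = 1.2142 W/m².
Total ΔF = 5.4225 + 1.2142 = 6.6367 W/m².
ΔT = λ ΔF = 0.75 × 6.64 = 4.9800 K.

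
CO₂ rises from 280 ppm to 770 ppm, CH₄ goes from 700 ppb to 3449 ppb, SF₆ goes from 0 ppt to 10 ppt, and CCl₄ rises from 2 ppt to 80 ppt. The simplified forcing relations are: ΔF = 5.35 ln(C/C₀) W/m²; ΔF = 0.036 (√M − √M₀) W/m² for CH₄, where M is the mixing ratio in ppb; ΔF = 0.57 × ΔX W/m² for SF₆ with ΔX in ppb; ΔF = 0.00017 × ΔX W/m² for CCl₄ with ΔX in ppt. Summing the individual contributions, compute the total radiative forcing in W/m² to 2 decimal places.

ΔF = 6.59 W/m²

CO₂: 5.35 × ln(770/280) = 5.35 × ln(2.75000) = 5.35 × 1.01160 = 5.4121 W/m².
CH₄: 0.036 × (√3449 − √700) = 0.036 × (58.7282 − 26.4575) = 0.036 × 32.2707 = 1.1617 W/m².
SF₆: Δ = 10 − 0 = 10 ppt = 0.010 ppb; ΔF = 0.57 × 0.010 = 0.0057 W/m².
CCl₄: ΔF = 0.00017 × (80 − 2) = 0.00017 × 78 = 0.0133 W/m².
Total ΔF = 5.4121 + 1.1617 + 0.0057 + 0.0133 = 6.5928 W/m².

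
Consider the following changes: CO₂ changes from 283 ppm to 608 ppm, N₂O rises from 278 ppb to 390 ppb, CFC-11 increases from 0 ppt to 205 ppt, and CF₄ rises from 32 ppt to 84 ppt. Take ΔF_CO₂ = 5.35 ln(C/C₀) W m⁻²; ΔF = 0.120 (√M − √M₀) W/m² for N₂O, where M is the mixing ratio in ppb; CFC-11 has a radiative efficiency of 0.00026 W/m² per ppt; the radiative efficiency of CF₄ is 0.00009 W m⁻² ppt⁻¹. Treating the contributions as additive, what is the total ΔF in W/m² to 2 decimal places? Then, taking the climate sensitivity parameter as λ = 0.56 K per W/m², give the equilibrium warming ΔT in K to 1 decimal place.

CO₂: 5.35 × ln(608/283) = 5.35 × ln(2.14841) = 5.35 × 0.76473 = 4.0913 W/m².
N₂O: 0.120 × (√390 − √278) = 0.120 × (19.7484 − 16.6733) = 0.120 × 3.0751 = 0.3690 W/m².
CFC-11: ΔF = 0.00026 × (205 − 0) = 0.00026 × 205 = 0.0533 W/m².
CF₄: ΔF = 0.00009 × (84 − 32) = 0.00009 × 52 = 0.0047 W/m².
Total ΔF = 4.0913 + 0.3690 + 0.0533 + 0.0047 = 4.5183 W/m².
ΔT = λ ΔF = 0.56 × 4.52 = 2.5312 K.

ΔF = 4.52 W/m²; ΔT = 2.5 K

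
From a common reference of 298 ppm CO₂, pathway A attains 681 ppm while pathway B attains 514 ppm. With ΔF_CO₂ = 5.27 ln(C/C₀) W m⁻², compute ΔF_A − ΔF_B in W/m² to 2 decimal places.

ΔF_A = 5.27 ln(681/298) = 5.27 × 0.82647 = 4.3555 W/m².
ΔF_B = 5.27 ln(514/298) = 5.27 × 0.54513 = 2.8728 W/m².
Difference: 4.3555 − 2.8728 = 1.4827 W/m².
(Equivalently, ΔF_A − ΔF_B = 5.27 ln(681/514) = 5.27 × 0.28134 = 1.4827 W/m².)

ΔF_A − ΔF_B = 1.48 W/m²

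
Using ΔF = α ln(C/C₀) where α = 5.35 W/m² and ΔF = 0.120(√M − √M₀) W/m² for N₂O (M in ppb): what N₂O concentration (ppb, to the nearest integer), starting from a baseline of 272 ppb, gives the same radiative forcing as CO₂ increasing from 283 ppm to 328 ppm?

CO₂ forcing: 5.35 × ln(328/283) = 5.35 × 0.147567 = 0.78948 W/m².
Set 0.120(√M − √272) = 0.78948: √M = 0.78948/0.120 + √272 = 6.5790 + 16.4924 = 23.0714.
M = (23.0714)² = 532.29 ppb.

M ≈ 532 ppb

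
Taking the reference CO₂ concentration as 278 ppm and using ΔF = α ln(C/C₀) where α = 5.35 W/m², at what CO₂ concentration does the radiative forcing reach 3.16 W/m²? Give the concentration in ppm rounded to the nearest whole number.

C ≈ 502 ppm

Set 5.35 ln(C/278) = 3.16, so ln(C/278) = 3.16/5.35 = 0.59065.
Then C/278 = e^0.59065 = 1.80516, giving C = 278 × 1.80516 = 501.83 ppm.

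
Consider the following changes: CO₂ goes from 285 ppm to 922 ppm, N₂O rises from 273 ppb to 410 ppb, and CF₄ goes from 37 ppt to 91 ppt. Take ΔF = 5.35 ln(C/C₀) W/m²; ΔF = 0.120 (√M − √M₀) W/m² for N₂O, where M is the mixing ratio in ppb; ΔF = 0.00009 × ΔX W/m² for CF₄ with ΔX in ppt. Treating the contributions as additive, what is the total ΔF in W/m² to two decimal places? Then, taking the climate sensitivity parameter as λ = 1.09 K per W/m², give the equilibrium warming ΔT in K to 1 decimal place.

ΔF = 6.73 W/m²; ΔT = 7.3 K

CO₂: 5.35 × ln(922/285) = 5.35 × ln(3.23509) = 5.35 × 1.17406 = 6.2812 W/m².
N₂O: 0.120 × (√410 − √273) = 0.120 × (20.2485 − 16.5227) = 0.120 × 3.7258 = 0.4471 W/m².
CF₄: ΔF = 0.00009 × (91 − 37) = 0.00009 × 54 = 0.0049 W/m².
Total ΔF = 6.2812 + 0.4471 + 0.0049 = 6.7332 W/m².
ΔT = λ ΔF = 1.09 × 6.73 = 7.3357 K.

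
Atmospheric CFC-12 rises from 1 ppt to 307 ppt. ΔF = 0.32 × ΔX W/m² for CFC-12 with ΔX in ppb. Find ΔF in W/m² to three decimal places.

CFC-12: Δ = 307 − 1 = 306 ppt = 0.306 ppb; ΔF = 0.32 × 0.306 = 0.0979 W/m².

ΔF = 0.098 W/m²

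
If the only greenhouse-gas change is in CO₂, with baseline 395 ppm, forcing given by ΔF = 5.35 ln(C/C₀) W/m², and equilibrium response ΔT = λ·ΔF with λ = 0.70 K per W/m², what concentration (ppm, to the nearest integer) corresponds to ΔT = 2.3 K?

Required forcing: ΔF = ΔT/λ = 2.3/0.70 = 3.2857 W/m².
Then ln(C/395) = ΔF/5.35 = 3.2857/5.35 = 0.61415.
So C = 395 × e^0.61415 = 395 × 1.84809 = 730.00 ppm.

C ≈ 730 ppm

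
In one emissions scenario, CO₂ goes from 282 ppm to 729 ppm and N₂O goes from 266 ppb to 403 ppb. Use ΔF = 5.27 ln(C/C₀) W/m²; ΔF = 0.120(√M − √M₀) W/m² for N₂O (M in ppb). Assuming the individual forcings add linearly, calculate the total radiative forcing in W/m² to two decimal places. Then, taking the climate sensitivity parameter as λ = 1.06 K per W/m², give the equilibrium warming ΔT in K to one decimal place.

ΔF = 5.46 W/m²; ΔT = 5.8 K

CO₂: 5.27 × ln(729/282) = 5.27 × ln(2.58511) = 5.27 × 0.94977 = 5.0053 W/m².
N₂O: 0.120 × (√403 − √266) = 0.120 × (20.0749 − 16.3095) = 0.120 × 3.7654 = 0.4518 W/m².
Total ΔF = 5.0053 + 0.4518 = 5.4571 W/m².
ΔT = λ ΔF = 1.06 × 5.46 = 5.7876 K.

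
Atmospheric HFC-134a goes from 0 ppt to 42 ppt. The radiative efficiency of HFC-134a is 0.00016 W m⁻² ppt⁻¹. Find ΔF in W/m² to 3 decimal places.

ΔF = 0.007 W/m²

HFC-134a: ΔF = 0.00016 × (42 − 0) = 0.00016 × 42 = 0.0067 W/m².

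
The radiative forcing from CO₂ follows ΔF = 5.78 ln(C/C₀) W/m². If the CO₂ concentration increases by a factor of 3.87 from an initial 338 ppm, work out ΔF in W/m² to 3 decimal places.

ΔF = 5.78 × ln(3.87) = 5.78 × 1.35325 = 7.8218 W/m².

ΔF = 7.822 W/m²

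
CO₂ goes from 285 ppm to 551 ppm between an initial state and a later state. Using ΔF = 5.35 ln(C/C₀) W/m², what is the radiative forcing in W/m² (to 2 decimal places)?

CO₂ absorption bands are partially saturated, so forcing scales with the logarithm of the concentration ratio.
CO₂: 5.35 × ln(551/285) = 5.35 × ln(1.93333) = 5.35 × 0.65924 = 3.5269 W/m².

ΔF = 3.53 W/m²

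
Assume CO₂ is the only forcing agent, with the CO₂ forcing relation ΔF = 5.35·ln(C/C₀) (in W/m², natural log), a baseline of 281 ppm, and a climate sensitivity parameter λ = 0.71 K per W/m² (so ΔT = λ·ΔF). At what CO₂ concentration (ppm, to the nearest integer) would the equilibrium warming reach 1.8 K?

C ≈ 451 ppm

Required forcing: ΔF = ΔT/λ = 1.8/0.71 = 2.5352 W/m².
Then ln(C/281) = ΔF/5.35 = 2.5352/5.35 = 0.47387.
So C = 281 × e^0.47387 = 281 × 1.60620 = 451.34 ppm.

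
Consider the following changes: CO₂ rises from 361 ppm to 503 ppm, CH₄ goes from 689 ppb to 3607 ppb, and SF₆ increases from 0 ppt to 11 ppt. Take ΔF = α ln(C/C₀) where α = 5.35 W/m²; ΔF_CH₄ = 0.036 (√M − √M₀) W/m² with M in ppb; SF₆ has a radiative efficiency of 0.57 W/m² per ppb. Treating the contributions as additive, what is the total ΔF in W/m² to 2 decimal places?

CO₂: 5.35 × ln(503/361) = 5.35 × ln(1.39335) = 5.35 × 0.33171 = 1.7746 W/m².
CH₄: 0.036 × (√3607 − √689) = 0.036 × (60.0583 − 26.2488) = 0.036 × 33.8095 = 1.2171 W/m².
SF₆: Δ = 11 − 0 = 11 ppt = 0.011 ppb; ΔF = 0.57 × 0.011 = 0.0063 W/m².
Total ΔF = 1.7746 + 1.2171 + 0.0063 = 2.9980 W/m².

ΔF = 3.00 W/m²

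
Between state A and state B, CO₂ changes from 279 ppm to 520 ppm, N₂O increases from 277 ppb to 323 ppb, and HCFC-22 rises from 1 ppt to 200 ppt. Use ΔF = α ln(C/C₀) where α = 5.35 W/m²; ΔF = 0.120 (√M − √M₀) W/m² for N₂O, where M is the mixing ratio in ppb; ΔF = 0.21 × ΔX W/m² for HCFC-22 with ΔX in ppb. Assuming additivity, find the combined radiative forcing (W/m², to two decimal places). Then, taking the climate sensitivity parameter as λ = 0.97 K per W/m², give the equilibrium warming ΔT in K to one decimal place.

CO₂: 5.35 × ln(520/279) = 5.35 × ln(1.86380) = 5.35 × 0.62262 = 3.3310 W/m².
N₂O: 0.120 × (√323 − √277) = 0.120 × (17.9722 − 16.6433) = 0.120 × 1.3289 = 0.1595 W/m².
HCFC-22: Δ = 200 − 1 = 199 ppt = 0.199 ppb; ΔF = 0.21 × 0.199 = 0.0418 W/m².
Total ΔF = 3.3310 + 0.1595 + 0.0418 = 3.5323 W/m².
ΔT = λ ΔF = 0.97 × 3.53 = 3.4241 K.

ΔF = 3.53 W/m²; ΔT = 3.4 K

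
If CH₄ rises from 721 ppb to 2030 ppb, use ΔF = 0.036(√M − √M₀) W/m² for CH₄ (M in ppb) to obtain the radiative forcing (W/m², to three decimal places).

ΔF = 0.655 W/m²

CH₄: 0.036 × (√2030 − √721) = 0.036 × (45.0555 − 26.8514) = 0.036 × 18.2041 = 0.6553 W/m².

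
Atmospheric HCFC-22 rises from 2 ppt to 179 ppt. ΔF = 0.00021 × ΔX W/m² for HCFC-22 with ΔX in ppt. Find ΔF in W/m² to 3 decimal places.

ΔF = 0.037 W/m²

HCFC-22: ΔF = 0.00021 × (179 − 2) = 0.00021 × 177 = 0.0372 W/m².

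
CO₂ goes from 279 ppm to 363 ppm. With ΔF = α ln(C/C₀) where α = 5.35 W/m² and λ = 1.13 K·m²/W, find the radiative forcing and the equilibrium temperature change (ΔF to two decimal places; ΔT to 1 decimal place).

CO₂: 5.35 × ln(363/279) = 5.35 × ln(1.30108) = 5.35 × 0.26319 = 1.4081 W/m².
ΔT = λ ΔF = 1.13 × 1.41 = 1.5933 K.

ΔF = 1.41 W/m²; ΔT = 1.6 K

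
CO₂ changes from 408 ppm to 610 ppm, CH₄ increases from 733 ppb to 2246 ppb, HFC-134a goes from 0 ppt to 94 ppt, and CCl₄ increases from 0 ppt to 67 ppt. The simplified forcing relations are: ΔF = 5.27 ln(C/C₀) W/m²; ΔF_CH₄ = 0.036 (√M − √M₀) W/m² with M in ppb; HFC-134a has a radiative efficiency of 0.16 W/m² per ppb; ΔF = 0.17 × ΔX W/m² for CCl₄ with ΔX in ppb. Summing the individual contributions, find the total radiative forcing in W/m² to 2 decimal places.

ΔF = 2.88 W/m²

CO₂: 5.27 × ln(610/408) = 5.27 × ln(1.49510) = 5.27 × 0.40219 = 2.1195 W/m².
CH₄: 0.036 × (√2246 − √733) = 0.036 × (47.3920 − 27.0740) = 0.036 × 20.3180 = 0.7314 W/m².
HFC-134a: Δ = 94 − 0 = 94 ppt = 0.094 ppb; ΔF = 0.16 × 0.094 = 0.0150 W/m².
CCl₄: Δ = 67 − 0 = 67 ppt = 0.067 ppb; ΔF = 0.17 × 0.067 = 0.0114 W/m².
Total ΔF = 2.1195 + 0.7314 + 0.0150 + 0.0114 = 2.8773 W/m².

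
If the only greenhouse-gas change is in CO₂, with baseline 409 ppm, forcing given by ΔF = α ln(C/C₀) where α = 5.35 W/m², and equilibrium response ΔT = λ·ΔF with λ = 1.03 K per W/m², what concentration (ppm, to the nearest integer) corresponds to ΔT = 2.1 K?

Required forcing: ΔF = ΔT/λ = 2.1/1.03 = 2.0388 W/m².
Then ln(C/409) = ΔF/5.35 = 2.0388/5.35 = 0.38108.
So C = 409 × e^0.38108 = 409 × 1.46386 = 598.72 ppm.

C ≈ 599 ppm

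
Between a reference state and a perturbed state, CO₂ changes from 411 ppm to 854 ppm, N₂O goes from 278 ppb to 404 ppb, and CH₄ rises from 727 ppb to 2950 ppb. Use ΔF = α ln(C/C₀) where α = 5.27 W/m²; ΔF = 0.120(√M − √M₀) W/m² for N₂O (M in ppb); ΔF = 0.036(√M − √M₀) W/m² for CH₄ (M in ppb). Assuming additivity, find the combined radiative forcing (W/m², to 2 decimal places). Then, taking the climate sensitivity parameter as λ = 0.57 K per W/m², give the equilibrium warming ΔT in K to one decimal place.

ΔF = 5.25 W/m²; ΔT = 3.0 K

CO₂: 5.27 × ln(854/411) = 5.27 × ln(2.07786) = 5.27 × 0.73134 = 3.8542 W/m².
N₂O: 0.120 × (√404 − √278) = 0.120 × (20.0998 − 16.6733) = 0.120 × 3.4265 = 0.4112 W/m².
CH₄: 0.036 × (√2950 − √727) = 0.036 × (54.3139 − 26.9629) = 0.036 × 27.3510 = 0.9846 W/m².
Total ΔF = 3.8542 + 0.4112 + 0.9846 = 5.2500 W/m².
ΔT = λ ΔF = 0.57 × 5.25 = 2.9925 K.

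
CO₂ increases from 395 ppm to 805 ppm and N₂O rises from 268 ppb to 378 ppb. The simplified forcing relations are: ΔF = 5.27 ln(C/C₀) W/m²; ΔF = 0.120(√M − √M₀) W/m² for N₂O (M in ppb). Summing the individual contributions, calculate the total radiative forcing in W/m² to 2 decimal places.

CO₂: 5.27 × ln(805/395) = 5.27 × ln(2.03797) = 5.27 × 0.71195 = 3.7520 W/m².
N₂O: 0.120 × (√378 − √268) = 0.120 × (19.4422 − 16.3707) = 0.120 × 3.0715 = 0.3686 W/m².
Total ΔF = 3.7520 + 0.3686 = 4.1206 W/m².

ΔF = 4.12 W/m²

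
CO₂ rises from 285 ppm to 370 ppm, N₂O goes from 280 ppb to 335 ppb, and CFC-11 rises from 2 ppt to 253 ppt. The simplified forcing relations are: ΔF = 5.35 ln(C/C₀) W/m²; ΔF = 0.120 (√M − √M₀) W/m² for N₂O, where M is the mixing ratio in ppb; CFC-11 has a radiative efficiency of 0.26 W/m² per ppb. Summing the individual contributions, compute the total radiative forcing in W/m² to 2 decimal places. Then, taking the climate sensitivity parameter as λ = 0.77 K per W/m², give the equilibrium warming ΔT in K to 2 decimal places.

CO₂: 5.35 × ln(370/285) = 5.35 × ln(1.29825) = 5.35 × 0.26102 = 1.3965 W/m².
N₂O: 0.120 × (√335 − √280) = 0.120 × (18.3030 − 16.7332) = 0.120 × 1.5698 = 0.1884 W/m².
CFC-11: Δ = 253 − 2 = 251 ppt = 0.251 ppb; ΔF = 0.26 × 0.251 = 0.0653 W/m².
Total ΔF = 1.3965 + 0.1884 + 0.0653 = 1.6502 W/m².
ΔT = λ ΔF = 0.77 × 1.65 = 1.2705 K.

ΔF = 1.65 W/m²; ΔT = 1.27 K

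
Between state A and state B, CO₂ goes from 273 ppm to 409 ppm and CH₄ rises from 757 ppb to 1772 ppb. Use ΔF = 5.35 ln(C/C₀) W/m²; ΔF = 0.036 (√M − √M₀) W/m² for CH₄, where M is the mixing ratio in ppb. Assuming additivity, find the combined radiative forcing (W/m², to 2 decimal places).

CO₂: 5.35 × ln(409/273) = 5.35 × ln(1.49817) = 5.35 × 0.40424 = 2.1627 W/m².
CH₄: 0.036 × (√1772 − √757) = 0.036 × (42.0951 − 27.5136) = 0.036 × 14.5815 = 0.5249 W/m².
Total ΔF = 2.1627 + 0.5249 = 2.6876 W/m².

ΔF = 2.69 W/m²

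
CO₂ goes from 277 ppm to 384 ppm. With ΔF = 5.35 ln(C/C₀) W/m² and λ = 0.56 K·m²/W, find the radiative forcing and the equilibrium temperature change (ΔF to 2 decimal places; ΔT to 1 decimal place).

ΔF = 1.75 W/m²; ΔT = 1.0 K

CO₂: 5.35 × ln(384/277) = 5.35 × ln(1.38628) = 5.35 × 0.32662 = 1.7474 W/m².
ΔT = λ ΔF = 0.56 × 1.75 = 0.9800 K.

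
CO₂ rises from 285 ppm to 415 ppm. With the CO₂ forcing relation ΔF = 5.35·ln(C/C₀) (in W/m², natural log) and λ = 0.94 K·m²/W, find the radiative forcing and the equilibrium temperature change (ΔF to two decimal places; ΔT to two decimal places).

ΔF = 2.01 W/m²; ΔT = 1.89 K

CO₂: 5.35 × ln(415/285) = 5.35 × ln(1.45614) = 5.35 × 0.37579 = 2.0105 W/m².
ΔT = λ ΔF = 0.94 × 2.01 = 1.8894 K.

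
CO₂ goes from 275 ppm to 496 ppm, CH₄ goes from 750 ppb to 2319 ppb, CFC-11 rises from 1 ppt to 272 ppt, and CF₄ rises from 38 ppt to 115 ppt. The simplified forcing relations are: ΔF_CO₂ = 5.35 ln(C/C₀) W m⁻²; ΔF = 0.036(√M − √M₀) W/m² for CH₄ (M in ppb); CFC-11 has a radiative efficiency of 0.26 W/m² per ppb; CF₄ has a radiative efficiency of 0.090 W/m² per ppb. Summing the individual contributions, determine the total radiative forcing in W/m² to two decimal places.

ΔF = 3.98 W/m²

CO₂: 5.35 × ln(496/275) = 5.35 × ln(1.80364) = 5.35 × 0.58981 = 3.1555 W/m².
CH₄: 0.036 × (√2319 − √750) = 0.036 × (48.1560 − 27.3861) = 0.036 × 20.7699 = 0.7477 W/m².
CFC-11: Δ = 272 − 1 = 271 ppt = 0.271 ppb; ΔF = 0.26 × 0.271 = 0.0705 W/m².
CF₄: Δ = 115 − 38 = 77 ppt = 0.077 ppb; ΔF = 0.090 × 0.077 = 0.0069 W/m².
Total ΔF = 3.1555 + 0.7477 + 0.0705 + 0.0069 = 3.9806 W/m².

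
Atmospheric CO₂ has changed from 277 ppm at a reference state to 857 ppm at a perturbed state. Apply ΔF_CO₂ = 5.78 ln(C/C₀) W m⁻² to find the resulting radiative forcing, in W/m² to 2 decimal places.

CO₂: 5.78 × ln(857/277) = 5.78 × ln(3.09386) = 5.78 × 1.12942 = 6.5280 W/m².

ΔF = 6.53 W/m²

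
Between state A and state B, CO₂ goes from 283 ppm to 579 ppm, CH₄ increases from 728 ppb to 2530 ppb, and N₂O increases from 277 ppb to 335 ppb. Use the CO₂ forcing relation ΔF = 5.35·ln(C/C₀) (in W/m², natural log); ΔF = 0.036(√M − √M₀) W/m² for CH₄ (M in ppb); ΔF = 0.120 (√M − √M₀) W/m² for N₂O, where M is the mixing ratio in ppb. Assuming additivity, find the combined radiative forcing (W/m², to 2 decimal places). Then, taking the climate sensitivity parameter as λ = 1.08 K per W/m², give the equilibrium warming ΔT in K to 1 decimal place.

ΔF = 4.87 W/m²; ΔT = 5.3 K

CO₂: 5.35 × ln(579/283) = 5.35 × ln(2.04594) = 5.35 × 0.71586 = 3.8299 W/m².
CH₄: 0.036 × (√2530 − √728) = 0.036 × (50.2991 − 26.9815) = 0.036 × 23.3176 = 0.8394 W/m².
N₂O: 0.120 × (√335 − √277) = 0.120 × (18.3030 − 16.6433) = 0.120 × 1.6597 = 0.1992 W/m².
Total ΔF = 3.8299 + 0.8394 + 0.1992 = 4.8685 W/m².
ΔT = λ ΔF = 1.08 × 4.87 = 5.2596 K.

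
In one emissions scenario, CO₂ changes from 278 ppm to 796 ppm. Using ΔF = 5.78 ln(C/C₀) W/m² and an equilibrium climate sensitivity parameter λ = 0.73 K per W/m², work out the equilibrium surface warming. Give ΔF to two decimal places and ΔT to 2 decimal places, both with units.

ΔF = 6.08 W/m²; ΔT = 4.44 K

CO₂: 5.78 × ln(796/278) = 5.78 × ln(2.86331) = 5.78 × 1.05198 = 6.0804 W/m².
ΔT = λ ΔF = 0.73 × 6.08 = 4.4384 K.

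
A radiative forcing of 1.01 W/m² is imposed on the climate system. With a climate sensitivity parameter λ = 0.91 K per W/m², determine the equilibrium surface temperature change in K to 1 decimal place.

ΔT = λ ΔF = 0.91 × 1.01 = 0.9191 K.

ΔT = 0.9 K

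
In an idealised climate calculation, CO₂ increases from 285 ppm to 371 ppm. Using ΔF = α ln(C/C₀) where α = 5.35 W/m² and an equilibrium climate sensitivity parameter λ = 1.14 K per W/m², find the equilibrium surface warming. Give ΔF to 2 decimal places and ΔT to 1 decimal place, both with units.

CO₂: 5.35 × ln(371/285) = 5.35 × ln(1.30175) = 5.35 × 0.26371 = 1.4108 W/m².
ΔT = λ ΔF = 1.14 × 1.41 = 1.6074 K.

ΔF = 1.41 W/m²; ΔT = 1.6 K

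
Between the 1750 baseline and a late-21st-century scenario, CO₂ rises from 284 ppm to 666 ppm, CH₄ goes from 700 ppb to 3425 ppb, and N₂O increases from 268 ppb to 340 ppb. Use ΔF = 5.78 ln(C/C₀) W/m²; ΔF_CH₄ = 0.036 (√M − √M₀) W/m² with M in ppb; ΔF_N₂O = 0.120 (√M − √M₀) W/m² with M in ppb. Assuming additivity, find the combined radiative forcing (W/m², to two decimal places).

ΔF = 6.33 W/m²

CO₂: 5.78 × ln(666/284) = 5.78 × ln(2.34507) = 5.78 × 0.85232 = 4.9264 W/m².
CH₄: 0.036 × (√3425 − √700) = 0.036 × (58.5235 − 26.4575) = 0.036 × 32.0660 = 1.1544 W/m².
N₂O: 0.120 × (√340 − √268) = 0.120 × (18.4391 − 16.3707) = 0.120 × 2.0684 = 0.2482 W/m².
Total ΔF = 4.9264 + 1.1544 + 0.2482 = 6.3290 W/m².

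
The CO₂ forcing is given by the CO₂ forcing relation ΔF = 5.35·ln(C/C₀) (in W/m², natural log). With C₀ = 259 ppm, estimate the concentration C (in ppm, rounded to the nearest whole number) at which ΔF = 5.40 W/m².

C ≈ 711 ppm

Set 5.35 ln(C/259) = 5.40, so ln(C/259) = 5.40/5.35 = 1.00935.
Then C/259 = e^1.00935 = 2.74382, giving C = 259 × 2.74382 = 710.65 ppm.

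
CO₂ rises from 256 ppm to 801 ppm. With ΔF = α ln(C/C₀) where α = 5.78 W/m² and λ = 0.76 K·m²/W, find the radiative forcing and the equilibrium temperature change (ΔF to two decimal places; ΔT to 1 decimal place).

ΔF = 6.59 W/m²; ΔT = 5.0 K

CO₂: 5.78 × ln(801/256) = 5.78 × ln(3.12891) = 5.78 × 1.14068 = 6.5931 W/m².
ΔT = λ ΔF = 0.76 × 6.59 = 5.0084 K.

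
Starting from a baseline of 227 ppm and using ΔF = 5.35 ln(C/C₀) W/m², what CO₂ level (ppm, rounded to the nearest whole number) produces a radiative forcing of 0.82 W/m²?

Set 5.35 ln(C/227) = 0.82, so ln(C/227) = 0.82/5.35 = 0.15327.
Then C/227 = e^0.15327 = 1.16564, giving C = 227 × 1.16564 = 264.60 ppm.

C ≈ 265 ppm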